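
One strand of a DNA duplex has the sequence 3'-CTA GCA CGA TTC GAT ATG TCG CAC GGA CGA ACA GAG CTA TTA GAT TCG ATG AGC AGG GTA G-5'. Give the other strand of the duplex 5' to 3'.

5'-GATCGTGCTAAGCTATACAGCGTGCCTGCTTGTCTCGATAATCTAAGCTACTCGTCCCATC-3'

The strand is given 3'→5', so its complement runs 5'→3' in the same left-to-right order: pair each base A↔T, G↔C.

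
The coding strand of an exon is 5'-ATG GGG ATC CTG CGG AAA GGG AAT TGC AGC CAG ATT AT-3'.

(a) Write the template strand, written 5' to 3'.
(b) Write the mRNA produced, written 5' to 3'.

(a) 5'-ATAATCTGGCTGCAATTCCCTTTCCGCAGGATCCCCAT-3'
(b) 5'-AUGGGGAUCCUGCGGAAAGGGAAUUGCAGCCAGAUUAU-3'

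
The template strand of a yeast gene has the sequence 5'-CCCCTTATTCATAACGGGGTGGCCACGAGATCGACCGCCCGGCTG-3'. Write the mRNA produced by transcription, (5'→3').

5'-CAGCCGGGCGGUCGAUCUCGUGGCCACCCCGUUAUGAAUAAGGGG-3'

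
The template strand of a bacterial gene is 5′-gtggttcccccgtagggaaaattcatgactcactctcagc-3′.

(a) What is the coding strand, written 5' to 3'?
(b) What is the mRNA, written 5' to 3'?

(a) 5'-GCTGAGAGTGAGTCATGAATTTTCCCTACGGGGGAACCAC-3'
(b) 5'-GCUGAGAGUGAGUCAUGAAUUUUCCCUACGGGGGAACCAC-3'

(a) The coding strand is the reverse complement of the template: complement CACCAAGGGGGCATCCCTTTTAAGTACTGAGTGAGAGTCG, then reverse.
(b) mRNA has the coding-strand sequence with T→U.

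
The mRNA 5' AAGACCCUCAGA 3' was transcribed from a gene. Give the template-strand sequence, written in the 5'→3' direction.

Replace U with T to get the coding DNA strand: AAGACCCTCAGA. The template strand is its reverse complement (complement TTCTGGGAGTCT, then reverse).

5'-TCTGAGGGTCTT-3'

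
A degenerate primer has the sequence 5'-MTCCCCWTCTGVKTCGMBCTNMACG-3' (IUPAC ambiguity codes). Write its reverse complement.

5'-CGTKNAGVKCGAMBCAGAWGGGGAK-3'

Standard pairs A↔T, G↔C; ambiguity codes pair M↔K, W↔W, B↔V, N↔N. Complement (KAGGGGWAGACBMAGCKVGANKTGC), then reverse for 5'→3'.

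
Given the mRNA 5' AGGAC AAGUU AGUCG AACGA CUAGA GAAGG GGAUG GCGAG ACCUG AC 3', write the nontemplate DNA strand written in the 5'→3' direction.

5'-AGGACAAGTTAGTCGAACGACTAGAGAAGGGGATGGCGAGACCTGAC-3'

The coding DNA strand has the same 5'→3' sequence as the mRNA with U replaced by T.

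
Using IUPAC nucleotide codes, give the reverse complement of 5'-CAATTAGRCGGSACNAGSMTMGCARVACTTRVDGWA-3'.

5′-TWCHBYAAGTBYTGCKAKSCTNGTSCCGYCTAATTG-3′

Standard pairs A↔T, G↔C; ambiguity codes pair R↔Y, M↔K, W↔W, S↔S, D↔H, V↔B, N↔N. Complement (GTTAATCYGCCSTGNTCSKAKCGTYBTGAAYBHCWT), then reverse for 5'→3'.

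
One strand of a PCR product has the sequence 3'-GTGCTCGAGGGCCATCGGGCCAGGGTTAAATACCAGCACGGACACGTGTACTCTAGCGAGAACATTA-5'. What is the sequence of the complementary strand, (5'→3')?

5'-CACGAGCTCCCGGTAGCCCGGTCCCAATTTATGGTCGTGCCTGTGCACATGAGATCGCTCTTGTAAT-3'

The strand is given 3'→5', so its complement runs 5'→3' in the same left-to-right order: pair each base A↔T, G↔C.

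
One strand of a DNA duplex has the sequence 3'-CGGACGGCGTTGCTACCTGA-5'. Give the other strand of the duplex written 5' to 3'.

The strand is given 3'→5', so its complement runs 5'→3' in the same left-to-right order: pair each base A↔T, G↔C.

5'-GCCTGCCGCAACGATGGACT-3'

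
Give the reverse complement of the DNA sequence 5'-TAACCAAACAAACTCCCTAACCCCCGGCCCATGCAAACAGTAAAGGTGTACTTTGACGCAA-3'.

5'-TTGCGTCAAAGTACACCTTTACTGTTTGCATGGGCCGGGGGTTAGGGAGTTTGTTTGGTTA-3'

Reading the sequence 3'→5' and pairing each base (A↔T, G↔C) gives the reverse complement directly.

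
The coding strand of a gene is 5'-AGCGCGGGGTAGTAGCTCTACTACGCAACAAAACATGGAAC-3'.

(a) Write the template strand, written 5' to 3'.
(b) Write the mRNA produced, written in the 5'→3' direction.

(a) 5'-GTTCCATGTTTTGTTGCGTAGTAGAGCTACTACCCCGCGCT-3'
(b) 5′-AGCGCGGGGUAGUAGCUCUACUACGCAACAAAACAUGGAAC-3′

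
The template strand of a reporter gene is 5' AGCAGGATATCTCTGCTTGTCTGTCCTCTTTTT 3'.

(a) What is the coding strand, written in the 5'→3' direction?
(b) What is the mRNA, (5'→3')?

(a) 5'-AAAAAGAGGACAGACAAGCAGAGATATCCTGCT-3'
(b) 5′-AAAAAGAGGACAGACAAGCAGAGAUAUCCUGCU-3′

(a) The coding strand is the reverse complement of the template: complement TCGTCCTATAGAGACGAACAGACAGGAGAAAAA, then reverse.
(b) mRNA has the coding-strand sequence with T→U.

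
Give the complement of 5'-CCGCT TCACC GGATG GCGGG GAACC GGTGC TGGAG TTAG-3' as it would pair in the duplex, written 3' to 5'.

Base-pairing A↔T, G↔C gives the complement. The complementary strand is antiparallel, so paired with a 5'→3' strand it runs 3'→5'.

3'-GGCGAAGTGGCCTACCGCCCCTTGGCCACGACCTCAATC-5'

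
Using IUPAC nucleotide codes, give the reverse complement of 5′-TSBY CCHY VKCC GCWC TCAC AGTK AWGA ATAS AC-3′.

5'-GTSTATTCWTMACTGTGAGWGCGGMBRDGGRVSA-3'

Standard pairs A↔T, G↔C; ambiguity codes pair Y↔R, K↔M, W↔W, S↔S, B↔V, H↔D. Complement (ASVRGGDRBMGGCGWGAGTGTCAMTWCTTATSTG), then reverse for 5'→3'.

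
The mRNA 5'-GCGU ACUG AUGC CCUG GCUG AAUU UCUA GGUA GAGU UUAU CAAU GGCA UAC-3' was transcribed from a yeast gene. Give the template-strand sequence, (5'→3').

Replace U with T to get the coding DNA strand: GCGTACTGATGCCCTGGCTGAATTTCTAGGTAGAGTTTATCAATGGCATAC. The template strand is its reverse complement (complement CGCATGACTACGGGACCGACTTAAAGATCCATCTCAAATAGTTACCGTATG, then reverse).

5'-GTATGCCATTGATAAACTCTACCTAGAAATTCAGCCAGGGCATCAGTACGC-3'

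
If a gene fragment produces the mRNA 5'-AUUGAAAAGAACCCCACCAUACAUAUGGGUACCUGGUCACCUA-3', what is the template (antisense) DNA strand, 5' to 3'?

Replace U with T to get the coding DNA strand: ATTGAAAAGAACCCCACCATACATATGGGTACCTGGTCACCTA. The template strand is its reverse complement (complement TAACTTTTCTTGGGGTGGTATGTATACCCATGGACCAGTGGAT, then reverse).

5'-TAGGTGACCAGGTACCCATATGTATGGTGGGGTTCTTTTCAAT-3'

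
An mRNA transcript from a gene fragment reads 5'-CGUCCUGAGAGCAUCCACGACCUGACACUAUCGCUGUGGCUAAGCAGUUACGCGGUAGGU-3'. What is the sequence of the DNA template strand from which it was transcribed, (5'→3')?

Replace U with T to get the coding DNA strand: CGTCCTGAGAGCATCCACGACCTGACACTATCGCTGTGGCTAAGCAGTTACGCGGTAGGT. The template strand is its reverse complement (complement GCAGGACTCTCGTAGGTGCTGGACTGTGATAGCGACACCGATTCGTCAATGCGCCATCCA, then reverse).

5'-ACCTACCGCGTAACTGCTTAGCCACAGCGATAGTGTCAGGTCGTGGATGCTCTCAGGACG-3'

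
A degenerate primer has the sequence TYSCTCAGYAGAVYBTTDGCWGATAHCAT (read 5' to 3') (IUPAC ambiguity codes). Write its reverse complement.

Standard pairs A↔T, G↔C; ambiguity codes pair Y↔R, W↔W, S↔S, B↔V, D↔H. Complement (ARSGAGTCRTCTBRVAAHCGWCTATDGTA), then reverse for 5'→3'.

5'-ATGDTATCWGCHAAVRBTCTRCTGAGSRA-3'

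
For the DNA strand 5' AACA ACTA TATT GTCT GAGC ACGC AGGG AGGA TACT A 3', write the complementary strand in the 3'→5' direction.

3'-TTGTTGATATAACAGACTCGTGCGTCCCTCCTATGAT-5'

Base-pairing A↔T, G↔C gives the complement. The complementary strand is antiparallel, so paired with a 5'→3' strand it runs 3'→5'.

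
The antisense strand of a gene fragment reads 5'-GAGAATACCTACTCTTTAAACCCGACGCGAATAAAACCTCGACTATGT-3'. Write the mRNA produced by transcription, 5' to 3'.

RNA polymerase reads the template 3'→5' and synthesizes mRNA 5'→3' by base-pairing (A→U, T→A, G↔C). The complement of the template is CTCTTATGGATGAGAAATTTGGGCTGCGCTTATTTTGGAGCTGATACA; antiparallel, so 5'→3' the coding strand is ACATAGTCGAGGTTTTATTCGCGTCGGGTTTAAAGAGTAGGTATTCTC. Replace T with U for the mRNA.

5'-ACAUAGUCGAGGUUUUAUUCGCGUCGGGUUUAAAGAGUAGGUAUUCUC-3'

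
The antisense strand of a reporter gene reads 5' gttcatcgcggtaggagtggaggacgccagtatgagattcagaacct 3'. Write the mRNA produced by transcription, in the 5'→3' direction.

RNA polymerase reads the template 3'→5' and synthesizes mRNA 5'→3' by base-pairing (A→U, T→A, G↔C). The complement of the template is CAAGTAGCGCCATCCTCACCTCCTGCGGTCATACTCTAAGTCTTGGA; antiparallel, so 5'→3' the coding strand is AGGTTCTGAATCTCATACTGGCGTCCTCCACTCCTACCGCGATGAAC. Replace T with U for the mRNA.

5'-AGGUUCUGAAUCUCAUACUGGCGUCCUCCACUCCUACCGCGAUGAAC-3'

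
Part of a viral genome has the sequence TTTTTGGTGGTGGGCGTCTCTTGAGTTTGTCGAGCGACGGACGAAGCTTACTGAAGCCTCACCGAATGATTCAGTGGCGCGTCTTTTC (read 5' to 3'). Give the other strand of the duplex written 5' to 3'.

5'-GAAAAGACGCGCCACTGAATCATTCGGTGAGGCTTCAGTAAGCTTCGTCCGTCGCTCGACAAACTCAAGAGACGCCCACCACCAAAAA-3'

Pairing A↔T and G↔C gives AAAAACCACCACCCGCAGAGAACTCAAACAGCTCGCTGCCTGCTTCGAATGACTTCGGAGTGGCTTACTAAGTCACCGCGCAGAAAAG, running 3'→5'. Reverse for the 5'→3' convention.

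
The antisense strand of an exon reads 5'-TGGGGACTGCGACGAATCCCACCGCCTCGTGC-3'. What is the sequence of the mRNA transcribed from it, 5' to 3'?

RNA polymerase reads the template 3'→5' and synthesizes mRNA 5'→3' by base-pairing (A→U, T→A, G↔C). The complement of the template is ACCCCTGACGCTGCTTAGGGTGGCGGAGCACG; antiparallel, so 5'→3' the coding strand is GCACGAGGCGGTGGGATTCGTCGCAGTCCCCA. Replace T with U for the mRNA.

5′-GCACGAGGCGGUGGGAUUCGUCGCAGUCCCCA-3′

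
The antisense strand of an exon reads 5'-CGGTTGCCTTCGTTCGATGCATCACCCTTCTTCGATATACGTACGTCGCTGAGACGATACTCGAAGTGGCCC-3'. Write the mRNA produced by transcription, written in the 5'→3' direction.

The mRNA has the sequence of the coding strand (reverse complement of the template) with T→U. Reverse complement of CGGTTGCCTTCGTTCGATGCATCACCCTTCTTCGATATACGTACGTCGCTGAGACGATACTCGAAGTGGCCC is GGGCCACTTCGAGTATCGTCTCAGCGACGTACGTATATCGAAGAAGGGTGATGCATCGAACGAAGGCAACCG; then T→U.

5'-GGGCCACUUCGAGUAUCGUCUCAGCGACGUACGUAUAUCGAAGAAGGGUGAUGCAUCGAACGAAGGCAACCG-3'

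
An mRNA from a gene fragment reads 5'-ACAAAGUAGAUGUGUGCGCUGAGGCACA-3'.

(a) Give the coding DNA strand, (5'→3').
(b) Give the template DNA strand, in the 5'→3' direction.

(a) The coding strand matches the mRNA with U→T.
(b) The template strand is the reverse complement of the coding strand.

(a) 5'-ACAAAGTAGATGTGTGCGCTGAGGCACA-3'
(b) 5'-TGTGCCTCAGCGCACACATCTACTTTGT-3'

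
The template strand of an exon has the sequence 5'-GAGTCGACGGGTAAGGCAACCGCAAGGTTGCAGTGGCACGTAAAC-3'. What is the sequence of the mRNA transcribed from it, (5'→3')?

RNA polymerase reads the template 3'→5' and synthesizes mRNA 5'→3' by base-pairing (A→U, T→A, G↔C). The complement of the template is CTCAGCTGCCCATTCCGTTGGCGTTCCAACGTCACCGTGCATTTG; antiparallel, so 5'→3' the coding strand is GTTTACGTGCCACTGCAACCTTGCGGTTGCCTTACCCGTCGACTC. Replace T with U for the mRNA.

5'-GUUUACGUGCCACUGCAACCUUGCGGUUGCCUUACCCGUCGACUC-3'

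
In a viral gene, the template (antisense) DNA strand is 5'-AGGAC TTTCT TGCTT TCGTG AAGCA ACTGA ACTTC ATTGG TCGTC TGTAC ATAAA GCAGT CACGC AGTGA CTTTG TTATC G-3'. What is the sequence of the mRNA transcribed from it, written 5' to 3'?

5'-CGAUAACAAAGUCACUGCGUGACUGCUUUAUGUACAGACGACCAAUGAAGUUCAGUUGCUUCACGAAAGCAAGAAAGUCCU-3'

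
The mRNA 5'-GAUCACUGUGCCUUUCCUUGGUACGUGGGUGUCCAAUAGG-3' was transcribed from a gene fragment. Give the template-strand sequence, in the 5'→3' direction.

Replace U with T to get the coding DNA strand: GATCACTGTGCCTTTCCTTGGTACGTGGGTGTCCAATAGG. The template strand is its reverse complement (complement CTAGTGACACGGAAAGGAACCATGCACCCACAGGTTATCC, then reverse).

5'-CCTATTGGACACCCACGTACCAAGGAAAGGCACAGTGATC-3'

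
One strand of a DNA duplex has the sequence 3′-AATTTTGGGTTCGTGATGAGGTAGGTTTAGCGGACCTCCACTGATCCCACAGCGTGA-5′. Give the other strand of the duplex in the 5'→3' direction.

5'-TTAAAACCCAAGCACTACTCCATCCAAATCGCCTGGAGGTGACTAGGGTGTCGCACT-3'

The strand is given 3'→5', so its complement runs 5'→3' in the same left-to-right order: pair each base A↔T, G↔C.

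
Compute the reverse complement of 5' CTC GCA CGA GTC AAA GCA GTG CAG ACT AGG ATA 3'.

Reading the sequence 3'→5' and pairing each base (A↔T, G↔C) gives the reverse complement directly.

5′-TATCCTAGTCTGCACTGCTTTGACTCGTGCGAG-3′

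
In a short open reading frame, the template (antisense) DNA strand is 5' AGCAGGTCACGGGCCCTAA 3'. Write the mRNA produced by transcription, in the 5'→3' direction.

5'-UUAGGGCCCGUGACCUGCU-3'

RNA polymerase reads the template 3'→5' and synthesizes mRNA 5'→3' by base-pairing (A→U, T→A, G↔C). The complement of the template is TCGTCCAGTGCCCGGGATT; antiparallel, so 5'→3' the coding strand is TTAGGGCCCGTGACCTGCT. Replace T with U for the mRNA.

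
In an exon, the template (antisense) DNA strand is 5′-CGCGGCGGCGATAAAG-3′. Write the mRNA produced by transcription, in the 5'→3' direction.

The mRNA has the sequence of the coding strand (reverse complement of the template) with T→U. Reverse complement of CGCGGCGGCGATAAAG is CTTTATCGCCGCCGCG; then T→U.

5'-CUUUAUCGCCGCCGCG-3'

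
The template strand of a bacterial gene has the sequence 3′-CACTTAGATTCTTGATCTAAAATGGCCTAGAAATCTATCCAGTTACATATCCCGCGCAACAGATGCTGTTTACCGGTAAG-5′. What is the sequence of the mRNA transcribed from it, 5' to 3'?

Reading the template 3'→5' as shown, RNA polymerase pairs each base (A→U, T→A, G↔C) to build mRNA 5'→3' directly.

5'-GUGAAUCUAAGAACUAGAUUUUACCGGAUCUUUAGAUAGGUCAAUGUAUAGGGCGCGUUGUCUACGACAAAUGGCCAUUC-3'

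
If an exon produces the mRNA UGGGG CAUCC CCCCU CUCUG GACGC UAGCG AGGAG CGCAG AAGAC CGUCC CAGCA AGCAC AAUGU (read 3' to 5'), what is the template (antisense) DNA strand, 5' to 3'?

5′-ACCCCGTAGGGGGGAGAGACCTGCGATCGCTCCTCGCGTCTTCTGGCAGGGTCGTTCGTGTTACA-3′

Written 5'→3' the mRNA is UGUAACACGAACGACCCUGCCAGAAGACGCGAGGAGCGAUCGCAGGUCUCUCCCCCCUACGGGGU, so the coding DNA strand is TGTAACACGAACGACCCTGCCAGAAGACGCGAGGAGCGATCGCAGGTCTCTCCCCCCTACGGGGT. The template is its reverse complement.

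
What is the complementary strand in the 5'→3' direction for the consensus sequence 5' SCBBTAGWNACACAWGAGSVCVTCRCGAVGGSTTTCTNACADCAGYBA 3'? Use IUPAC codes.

5'-TVRCTGHTGTNAGAAASCCBTCGYGABGBSCTCWTGTGTNWCTAVVGS-3'

Standard pairs A↔T, G↔C; ambiguity codes pair R↔Y, W↔W, S↔S, B↔V, D↔H, N↔N. Complement (SGVVATCWNTGTGTWCTCSBGBAGYGCTBCCSAAAGANTGTHGTCRVT), then reverse for 5'→3'.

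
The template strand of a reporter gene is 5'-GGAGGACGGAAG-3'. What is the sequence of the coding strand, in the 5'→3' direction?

The coding strand is complementary and antiparallel to the template: take the complement (A↔T, G↔C) and reverse.

5′-CTTCCGTCCTCC-3′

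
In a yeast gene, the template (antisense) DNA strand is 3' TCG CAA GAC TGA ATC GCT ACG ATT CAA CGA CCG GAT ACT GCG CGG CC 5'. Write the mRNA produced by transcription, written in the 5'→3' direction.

Reading the template 3'→5' as shown, RNA polymerase pairs each base (A→U, T→A, G↔C) to build mRNA 5'→3' directly.

5'-AGCGUUCUGACUUAGCGAUGCUAAGUUGCUGGCCUAUGACGCGCCGG-3'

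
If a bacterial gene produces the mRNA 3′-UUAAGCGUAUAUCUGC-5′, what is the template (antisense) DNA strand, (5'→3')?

Written 5'→3' the mRNA is CGUCUAUAUGCGAAUU, so the coding DNA strand is CGTCTATATGCGAATT. The template is its reverse complement.

5'-AATTCGCATATAGACG-3'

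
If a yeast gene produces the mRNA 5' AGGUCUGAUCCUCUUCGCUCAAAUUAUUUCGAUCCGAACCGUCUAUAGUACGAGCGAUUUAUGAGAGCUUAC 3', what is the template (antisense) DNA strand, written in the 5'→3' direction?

Replace U with T to get the coding DNA strand: AGGTCTGATCCTCTTCGCTCAAATTATTTCGATCCGAACCGTCTATAGTACGAGCGATTTATGAGAGCTTAC. The template strand is its reverse complement (complement TCCAGACTAGGAGAAGCGAGTTTAATAAAGCTAGGCTTGGCAGATATCATGCTCGCTAAATACTCTCGAATG, then reverse).

5'-GTAAGCTCTCATAAATCGCTCGTACTATAGACGGTTCGGATCGAAATAATTTGAGCGAAGAGGATCAGACCT-3'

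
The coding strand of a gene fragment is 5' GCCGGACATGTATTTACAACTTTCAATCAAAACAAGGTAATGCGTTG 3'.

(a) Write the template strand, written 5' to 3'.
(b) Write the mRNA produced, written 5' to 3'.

(a) The template strand is the reverse complement of the coding strand: complement CGGCCTGTACATAAATGTTGAAAGTTAGTTTTGTTCCATTACGCAAC, then reverse.
(b) mRNA matches the coding strand with T→U.

(a) 5′-CAACGCATTACCTTGTTTTGATTGAAAGTTGTAAATACATGTCCGGC-3′
(b) 5'-GCCGGACAUGUAUUUACAACUUUCAAUCAAAACAAGGUAAUGCGUUG-3'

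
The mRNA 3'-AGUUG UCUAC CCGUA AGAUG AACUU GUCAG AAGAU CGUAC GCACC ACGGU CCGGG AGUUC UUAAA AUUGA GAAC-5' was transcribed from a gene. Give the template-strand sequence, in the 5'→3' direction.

5'-TCAACAGATGGGCATTCTACTTGAACAGTCTTCTAGCATGCGTGGTGCCAGGCCCTCAAGAATTTTAACTCTTG-3'

Written 5'→3' the mRNA is CAAGAGUUAAAAUUCUUGAGGGCCUGGCACCACGCAUGCUAGAAGACUGUUCAAGUAGAAUGCCCAUCUGUUGA, so the coding DNA strand is CAAGAGTTAAAATTCTTGAGGGCCTGGCACCACGCATGCTAGAAGACTGTTCAAGTAGAATGCCCATCTGTTGA. The template is its reverse complement.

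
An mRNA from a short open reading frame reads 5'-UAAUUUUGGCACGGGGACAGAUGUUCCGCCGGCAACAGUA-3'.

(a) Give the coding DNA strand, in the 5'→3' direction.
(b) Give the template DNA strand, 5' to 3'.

(a) 5'-TAATTTTGGCACGGGGACAGATGTTCCGCCGGCAACAGTA-3'
(b) 5'-TACTGTTGCCGGCGGAACATCTGTCCCCGTGCCAAAATTA-3'

(a) The coding strand matches the mRNA with U→T.
(b) The template strand is the reverse complement of the coding strand.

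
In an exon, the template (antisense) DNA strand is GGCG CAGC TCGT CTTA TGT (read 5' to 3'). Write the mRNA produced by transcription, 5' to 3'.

5'-ACAUAAGACGAGCUGCGCC-3'

The mRNA has the sequence of the coding strand (reverse complement of the template) with T→U. Reverse complement of GGCGCAGCTCGTCTTATGT is ACATAAGACGAGCTGCGCC; then T→U.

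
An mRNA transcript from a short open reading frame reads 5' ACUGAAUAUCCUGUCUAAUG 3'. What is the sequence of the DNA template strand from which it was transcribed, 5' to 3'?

5'-CATTAGACAGGATATTCAGT-3'

Replace U with T to get the coding DNA strand: ACTGAATATCCTGTCTAATG. The template strand is its reverse complement (complement TGACTTATAGGACAGATTAC, then reverse).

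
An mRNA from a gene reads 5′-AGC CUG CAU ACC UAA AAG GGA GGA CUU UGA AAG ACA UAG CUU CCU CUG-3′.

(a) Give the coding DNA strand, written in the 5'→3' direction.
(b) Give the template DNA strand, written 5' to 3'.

(a) The coding strand matches the mRNA with U→T.
(b) The template strand is the reverse complement of the coding strand.

(a) 5'-AGCCTGCATACCTAAAAGGGAGGACTTTGAAAGACATAGCTTCCTCTG-3'
(b) 5′-CAGAGGAAGCTATGTCTTTCAAAGTCCTCCCTTTTAGGTATGCAGGCT-3′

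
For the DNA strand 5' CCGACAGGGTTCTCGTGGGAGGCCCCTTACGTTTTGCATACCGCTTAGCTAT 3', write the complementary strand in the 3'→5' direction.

3'-GGCTGTCCCAAGAGCACCCTCCGGGGAATGCAAAACGTATGGCGAATCGATA-5'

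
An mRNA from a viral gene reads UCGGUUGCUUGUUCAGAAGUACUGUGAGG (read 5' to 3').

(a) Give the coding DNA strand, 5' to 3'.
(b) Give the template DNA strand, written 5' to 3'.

(a) The coding strand matches the mRNA with U→T.
(b) The template strand is the reverse complement of the coding strand.

(a) 5'-TCGGTTGCTTGTTCAGAAGTACTGTGAGG-3'
(b) 5'-CCTCACAGTACTTCTGAACAAGCAACCGA-3'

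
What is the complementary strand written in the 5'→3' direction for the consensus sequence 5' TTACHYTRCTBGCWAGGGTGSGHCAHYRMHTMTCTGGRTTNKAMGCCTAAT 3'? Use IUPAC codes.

5'-ATTAGGCKTMNAAYCCAGAKADKYRDTGDCSCACCCTWGCVAGYARDGTAA-3'

Standard pairs A↔T, G↔C; ambiguity codes pair R↔Y, M↔K, W↔W, S↔S, B↔V, H↔D, N↔N. Complement (AATGDRAYGAVCGWTCCCACSCDGTDRYKDAKAGACCYAANMTKCGGATTA), then reverse for 5'→3'.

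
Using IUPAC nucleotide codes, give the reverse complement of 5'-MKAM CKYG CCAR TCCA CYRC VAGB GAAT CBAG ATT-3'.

Standard pairs A↔T, G↔C; ambiguity codes pair R↔Y, M↔K, B↔V. Complement (KMTKGMRCGGTYAGGTGRYGBTCVCTTAGVTCTAA), then reverse for 5'→3'.

5′-AATCTVGATTCVCTBGYRGTGGAYTGGCRMGKTMK-3′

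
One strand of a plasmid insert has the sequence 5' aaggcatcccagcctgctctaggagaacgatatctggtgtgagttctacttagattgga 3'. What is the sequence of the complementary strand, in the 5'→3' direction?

Pairing A↔T and G↔C gives TTCCGTAGGGTCGGACGAGATCCTCTTGCTATAGACCACACTCAAGATGAATCTAACCT, running 3'→5'. Reverse for the 5'→3' convention.

5'-TCCAATCTAAGTAGAACTCACACCAGATATCGTTCTCCTAGAGCAGGCTGGGATGCCTT-3'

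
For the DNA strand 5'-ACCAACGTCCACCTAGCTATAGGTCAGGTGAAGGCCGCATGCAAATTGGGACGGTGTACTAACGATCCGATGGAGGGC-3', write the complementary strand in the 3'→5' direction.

3'-TGGTTGCAGGTGGATCGATATCCAGTCCACTTCCGGCGTACGTTTAACCCTGCCACATGATTGCTAGGCTACCTCCCG-5'

Base-pairing A↔T, G↔C gives the complement. The complementary strand is antiparallel, so paired with a 5'→3' strand it runs 3'→5'.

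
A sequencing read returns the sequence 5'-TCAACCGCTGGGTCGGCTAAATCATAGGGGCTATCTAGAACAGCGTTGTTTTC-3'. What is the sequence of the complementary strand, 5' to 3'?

5'-GAAAACAACGCTGTTCTAGATAGCCCCTATGATTTAGCCGACCCAGCGGTTGA-3'

Pairing A↔T and G↔C gives AGTTGGCGACCCAGCCGATTTAGTATCCCCGATAGATCTTGTCGCAACAAAAG, running 3'→5'. Reverse for the 5'→3' convention.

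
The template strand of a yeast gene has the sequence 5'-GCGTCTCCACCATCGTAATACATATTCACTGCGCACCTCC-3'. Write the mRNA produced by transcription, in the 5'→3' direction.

The mRNA has the sequence of the coding strand (reverse complement of the template) with T→U. Reverse complement of GCGTCTCCACCATCGTAATACATATTCACTGCGCACCTCC is GGAGGTGCGCAGTGAATATGTATTACGATGGTGGAGACGC; then T→U.

5'-GGAGGUGCGCAGUGAAUAUGUAUUACGAUGGUGGAGACGC-3'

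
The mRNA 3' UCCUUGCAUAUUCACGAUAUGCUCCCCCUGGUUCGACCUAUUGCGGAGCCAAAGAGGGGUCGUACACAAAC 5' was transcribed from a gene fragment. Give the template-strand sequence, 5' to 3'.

5'-AGGAACGTATAAGTGCTATACGAGGGGGACCAAGCTGGATAACGCCTCGGTTTCTCCCCAGCATGTGTTTG-3'

Written 5'→3' the mRNA is CAAACACAUGCUGGGGAGAAACCGAGGCGUUAUCCAGCUUGGUCCCCCUCGUAUAGCACUUAUACGUUCCU, so the coding DNA strand is CAAACACATGCTGGGGAGAAACCGAGGCGTTATCCAGCTTGGTCCCCCTCGTATAGCACTTATACGTTCCT. The template is its reverse complement.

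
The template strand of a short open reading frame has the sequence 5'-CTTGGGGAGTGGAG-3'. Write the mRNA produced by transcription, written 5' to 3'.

The mRNA has the sequence of the coding strand (reverse complement of the template) with T→U. Reverse complement of CTTGGGGAGTGGAG is CTCCACTCCCCAAG; then T→U.

5'-CUCCACUCCCCAAG-3'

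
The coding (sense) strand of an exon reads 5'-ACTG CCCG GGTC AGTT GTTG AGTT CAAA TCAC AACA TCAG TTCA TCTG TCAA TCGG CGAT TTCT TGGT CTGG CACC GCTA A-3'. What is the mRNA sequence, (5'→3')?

The mRNA is synthesized from the template strand, so it matches the coding strand with T replaced by U.

5'-ACUGCCCGGGUCAGUUGUUGAGUUCAAAUCACAACAUCAGUUCAUCUGUCAAUCGGCGAUUUCUUGGUCUGGCACCGCUAA-3'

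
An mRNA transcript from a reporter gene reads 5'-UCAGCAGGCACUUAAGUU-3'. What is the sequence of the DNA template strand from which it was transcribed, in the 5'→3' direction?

Replace U with T to get the coding DNA strand: TCAGCAGGCACTTAAGTT. The template strand is its reverse complement (complement AGTCGTCCGTGAATTCAA, then reverse).

5'-AACTTAAGTGCCTGCTGA-3'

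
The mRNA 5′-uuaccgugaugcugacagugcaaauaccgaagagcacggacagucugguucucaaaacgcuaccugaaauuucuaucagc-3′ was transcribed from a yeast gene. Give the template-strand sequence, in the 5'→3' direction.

Replace U with T to get the coding DNA strand: TTACCGTGATGCTGACAGTGCAAATACCGAAGAGCACGGACAGTCTGGTTCTCAAAACGCTACCTGAAATTTCTATCAGC. The template strand is its reverse complement (complement AATGGCACTACGACTGTCACGTTTATGGCTTCTCGTGCCTGTCAGACCAAGAGTTTTGCGATGGACTTTAAAGATAGTCG, then reverse).

5'-GCTGATAGAAATTTCAGGTAGCGTTTTGAGAACCAGACTGTCCGTGCTCTTCGGTATTTGCACTGTCAGCATCACGGTAA-3'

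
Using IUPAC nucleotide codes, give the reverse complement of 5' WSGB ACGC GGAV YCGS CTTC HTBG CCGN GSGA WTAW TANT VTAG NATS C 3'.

5'-GSATNCTABANTAWTAWTCSCNCGGCVADGAAGSCGRBTCCGCGTVCSW-3'

Standard pairs A↔T, G↔C; ambiguity codes pair Y↔R, W↔W, S↔S, B↔V, H↔D, N↔N. Complement (WSCVTGCGCCTBRGCSGAAGDAVCGGCNCSCTWATWATNABATCNTASG), then reverse for 5'→3'.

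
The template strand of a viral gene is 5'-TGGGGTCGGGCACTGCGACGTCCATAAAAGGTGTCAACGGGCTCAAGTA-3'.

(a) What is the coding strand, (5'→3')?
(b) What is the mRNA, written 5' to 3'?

(a) The coding strand is the reverse complement of the template: complement ACCCCAGCCCGTGACGCTGCAGGTATTTTCCACAGTTGCCCGAGTTCAT, then reverse.
(b) mRNA has the coding-strand sequence with T→U.

(a) 5'-TACTTGAGCCCGTTGACACCTTTTATGGACGTCGCAGTGCCCGACCCCA-3'
(b) 5′-UACUUGAGCCCGUUGACACCUUUUAUGGACGUCGCAGUGCCCGACCCCA-3′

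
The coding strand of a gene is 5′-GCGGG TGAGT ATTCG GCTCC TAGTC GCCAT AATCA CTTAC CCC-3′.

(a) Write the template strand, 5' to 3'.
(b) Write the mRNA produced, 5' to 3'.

(a) The template strand is the reverse complement of the coding strand: complement CGCCCACTCATAAGCCGAGGATCAGCGGTATTAGTGAATGGGG, then reverse.
(b) mRNA matches the coding strand with T→U.

(a) 5'-GGGGTAAGTGATTATGGCGACTAGGAGCCGAATACTCACCCGC-3'
(b) 5'-GCGGGUGAGUAUUCGGCUCCUAGUCGCCAUAAUCACUUACCCC-3'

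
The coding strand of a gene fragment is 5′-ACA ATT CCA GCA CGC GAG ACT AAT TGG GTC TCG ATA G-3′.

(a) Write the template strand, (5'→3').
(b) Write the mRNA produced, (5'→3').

(a) 5'-CTATCGAGACCCAATTAGTCTCGCGTGCTGGAATTGT-3'
(b) 5'-ACAAUUCCAGCACGCGAGACUAAUUGGGUCUCGAUAG-3'

(a) The template strand is the reverse complement of the coding strand: complement TGTTAAGGTCGTGCGCTCTGATTAACCCAGAGCTATC, then reverse.
(b) mRNA matches the coding strand with T→U.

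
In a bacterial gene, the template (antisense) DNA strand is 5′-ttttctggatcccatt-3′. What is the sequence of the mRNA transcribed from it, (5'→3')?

5'-AAUGGGAUCCAGAAAA-3'

RNA polymerase reads the template 3'→5' and synthesizes mRNA 5'→3' by base-pairing (A→U, T→A, G↔C). The complement of the template is AAAAGACCTAGGGTAA; antiparallel, so 5'→3' the coding strand is AATGGGATCCAGAAAA. Replace T with U for the mRNA.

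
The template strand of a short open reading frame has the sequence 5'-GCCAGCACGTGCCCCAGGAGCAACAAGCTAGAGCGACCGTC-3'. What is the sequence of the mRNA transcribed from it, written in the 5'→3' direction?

5'-GACGGUCGCUCUAGCUUGUUGCUCCUGGGGCACGUGCUGGC-3'

RNA polymerase reads the template 3'→5' and synthesizes mRNA 5'→3' by base-pairing (A→U, T→A, G↔C). The complement of the template is CGGTCGTGCACGGGGTCCTCGTTGTTCGATCTCGCTGGCAG; antiparallel, so 5'→3' the coding strand is GACGGTCGCTCTAGCTTGTTGCTCCTGGGGCACGTGCTGGC. Replace T with U for the mRNA.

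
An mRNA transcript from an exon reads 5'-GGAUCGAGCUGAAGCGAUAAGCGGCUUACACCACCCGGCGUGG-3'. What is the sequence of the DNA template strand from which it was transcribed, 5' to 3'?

5′-CCACGCCGGGTGGTGTAAGCCGCTTATCGCTTCAGCTCGATCC-3′

Replace U with T to get the coding DNA strand: GGATCGAGCTGAAGCGATAAGCGGCTTACACCACCCGGCGTGG. The template strand is its reverse complement (complement CCTAGCTCGACTTCGCTATTCGCCGAATGTGGTGGGCCGCACC, then reverse).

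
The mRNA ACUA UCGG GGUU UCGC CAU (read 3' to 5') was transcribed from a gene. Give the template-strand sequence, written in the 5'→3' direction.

Written 5'→3' the mRNA is UACCGCUUUGGGGCUAUCA, so the coding DNA strand is TACCGCTTTGGGGCTATCA. The template is its reverse complement.

5′-TGATAGCCCCAAAGCGGTA-3′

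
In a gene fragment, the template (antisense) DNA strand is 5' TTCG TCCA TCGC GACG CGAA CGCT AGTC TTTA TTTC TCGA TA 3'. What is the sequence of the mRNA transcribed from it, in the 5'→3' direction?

5'-UAUCGAGAAAUAAAGACUAGCGUUCGCGUCGCGAUGGACGAA-3'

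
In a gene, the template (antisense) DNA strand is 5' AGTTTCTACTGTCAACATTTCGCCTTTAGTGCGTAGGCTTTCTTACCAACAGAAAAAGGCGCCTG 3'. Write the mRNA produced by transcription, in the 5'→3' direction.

RNA polymerase reads the template 3'→5' and synthesizes mRNA 5'→3' by base-pairing (A→U, T→A, G↔C). The complement of the template is TCAAAGATGACAGTTGTAAAGCGGAAATCACGCATCCGAAAGAATGGTTGTCTTTTTCCGCGGAC; antiparallel, so 5'→3' the coding strand is CAGGCGCCTTTTTCTGTTGGTAAGAAAGCCTACGCACTAAAGGCGAAATGTTGACAGTAGAAACT. Replace T with U for the mRNA.

5′-CAGGCGCCUUUUUCUGUUGGUAAGAAAGCCUACGCACUAAAGGCGAAAUGUUGACAGUAGAAACU-3′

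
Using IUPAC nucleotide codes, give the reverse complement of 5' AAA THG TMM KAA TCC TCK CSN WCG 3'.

5'-CGWNSGMGAGGATTMKKACDATTT-3'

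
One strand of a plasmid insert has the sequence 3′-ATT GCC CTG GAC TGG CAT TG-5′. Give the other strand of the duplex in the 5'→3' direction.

5'-TAACGGGACCTGACCGTAAC-3'

The strand is given 3'→5', so its complement runs 5'→3' in the same left-to-right order: pair each base A↔T, G↔C.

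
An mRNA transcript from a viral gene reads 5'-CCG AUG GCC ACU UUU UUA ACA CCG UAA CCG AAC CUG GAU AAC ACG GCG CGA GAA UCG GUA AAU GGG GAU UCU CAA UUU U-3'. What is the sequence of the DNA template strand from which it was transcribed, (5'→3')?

Replace U with T to get the coding DNA strand: CCGATGGCCACTTTTTTAACACCGTAACCGAACCTGGATAACACGGCGCGAGAATCGGTAAATGGGGATTCTCAATTTT. The template strand is its reverse complement (complement GGCTACCGGTGAAAAAATTGTGGCATTGGCTTGGACCTATTGTGCCGCGCTCTTAGCCATTTACCCCTAAGAGTTAAAA, then reverse).

5'-AAAATTGAGAATCCCCATTTACCGATTCTCGCGCCGTGTTATCCAGGTTCGGTTACGGTGTTAAAAAAGTGGCCATCGG-3'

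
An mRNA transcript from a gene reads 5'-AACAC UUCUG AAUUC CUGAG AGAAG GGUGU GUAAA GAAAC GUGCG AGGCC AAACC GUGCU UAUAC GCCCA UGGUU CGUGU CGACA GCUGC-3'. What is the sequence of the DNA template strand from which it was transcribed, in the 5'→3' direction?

5'-GCAGCTGTCGACACGAACCATGGGCGTATAAGCACGGTTTGGCCTCGCACGTTTCTTTACACACCCTTCTCTCAGGAATTCAGAAGTGTT-3'

Replace U with T to get the coding DNA strand: AACACTTCTGAATTCCTGAGAGAAGGGTGTGTAAAGAAACGTGCGAGGCCAAACCGTGCTTATACGCCCATGGTTCGTGTCGACAGCTGC. The template strand is its reverse complement (complement TTGTGAAGACTTAAGGACTCTCTTCCCACACATTTCTTTGCACGCTCCGGTTTGGCACGAATATGCGGGTACCAAGCACAGCTGTCGACG, then reverse).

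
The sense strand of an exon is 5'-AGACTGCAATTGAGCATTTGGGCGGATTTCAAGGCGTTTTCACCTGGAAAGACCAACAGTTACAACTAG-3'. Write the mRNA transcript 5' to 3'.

5'-AGACUGCAAUUGAGCAUUUGGGCGGAUUUCAAGGCGUUUUCACCUGGAAAGACCAACAGUUACAACUAG-3'

The mRNA is synthesized from the template strand, so it matches the coding strand with T replaced by U.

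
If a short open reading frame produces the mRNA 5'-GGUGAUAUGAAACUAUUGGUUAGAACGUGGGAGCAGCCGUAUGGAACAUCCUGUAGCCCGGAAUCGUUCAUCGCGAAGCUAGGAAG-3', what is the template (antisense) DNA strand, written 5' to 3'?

Replace U with T to get the coding DNA strand: GGTGATATGAAACTATTGGTTAGAACGTGGGAGCAGCCGTATGGAACATCCTGTAGCCCGGAATCGTTCATCGCGAAGCTAGGAAG. The template strand is its reverse complement (complement CCACTATACTTTGATAACCAATCTTGCACCCTCGTCGGCATACCTTGTAGGACATCGGGCCTTAGCAAGTAGCGCTTCGATCCTTC, then reverse).

5'-CTTCCTAGCTTCGCGATGAACGATTCCGGGCTACAGGATGTTCCATACGGCTGCTCCCACGTTCTAACCAATAGTTTCATATCACC-3'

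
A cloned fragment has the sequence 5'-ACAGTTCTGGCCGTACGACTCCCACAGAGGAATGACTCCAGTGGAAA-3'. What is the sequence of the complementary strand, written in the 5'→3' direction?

The complement of ACAGTTCTGGCCGTACGACTCCCACAGAGGAATGACTCCAGTGGAAA is TGTCAAGACCGGCATGCTGAGGGTGTCTCCTTACTGAGGTCACCTTT (A↔T, G↔C). DNA strands are antiparallel, so the complementary strand runs 3'→5'; reversing gives the 5'→3' form.

5′-TTTCCACTGGAGTCATTCCTCTGTGGGAGTCGTACGGCCAGAACTGT-3′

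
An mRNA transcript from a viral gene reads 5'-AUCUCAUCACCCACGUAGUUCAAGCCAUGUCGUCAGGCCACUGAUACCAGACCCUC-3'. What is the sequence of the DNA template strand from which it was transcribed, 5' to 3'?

Replace U with T to get the coding DNA strand: ATCTCATCACCCACGTAGTTCAAGCCATGTCGTCAGGCCACTGATACCAGACCCTC. The template strand is its reverse complement (complement TAGAGTAGTGGGTGCATCAAGTTCGGTACAGCAGTCCGGTGACTATGGTCTGGGAG, then reverse).

5'-GAGGGTCTGGTATCAGTGGCCTGACGACATGGCTTGAACTACGTGGGTGATGAGAT-3'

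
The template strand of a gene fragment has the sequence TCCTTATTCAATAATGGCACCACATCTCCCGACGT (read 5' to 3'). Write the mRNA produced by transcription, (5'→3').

RNA polymerase reads the template 3'→5' and synthesizes mRNA 5'→3' by base-pairing (A→U, T→A, G↔C). The complement of the template is AGGAATAAGTTATTACCGTGGTGTAGAGGGCTGCA; antiparallel, so 5'→3' the coding strand is ACGTCGGGAGATGTGGTGCCATTATTGAATAAGGA. Replace T with U for the mRNA.

5'-ACGUCGGGAGAUGUGGUGCCAUUAUUGAAUAAGGA-3'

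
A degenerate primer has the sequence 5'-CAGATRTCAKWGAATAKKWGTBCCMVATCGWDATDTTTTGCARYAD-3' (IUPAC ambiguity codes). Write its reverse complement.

5'-HTRYTGCAAAAHATHWCGATBKGGVACWMMTATTCWMTGAYATCTG-3'

Standard pairs A↔T, G↔C; ambiguity codes pair R↔Y, M↔K, W↔W, B↔V, D↔H. Complement (GTCTAYAGTMWCTTATMMWCAVGGKBTAGCWHTAHAAAACGTYRTH), then reverse for 5'→3'.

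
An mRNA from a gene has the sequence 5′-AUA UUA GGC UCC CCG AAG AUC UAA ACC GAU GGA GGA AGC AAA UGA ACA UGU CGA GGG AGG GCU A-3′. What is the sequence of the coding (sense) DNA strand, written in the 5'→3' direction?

The coding DNA strand has the same 5'→3' sequence as the mRNA with U replaced by T.

5′-ATATTAGGCTCCCCGAAGATCTAAACCGATGGAGGAAGCAAATGAACATGTCGAGGGAGGGCTA-3′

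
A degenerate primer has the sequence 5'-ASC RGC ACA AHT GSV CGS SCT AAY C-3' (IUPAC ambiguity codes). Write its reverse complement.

5′-GRTTAGSSCGBSCADTTGTGCYGST-3′

Standard pairs A↔T, G↔C; ambiguity codes pair R↔Y, S↔S, H↔D, V↔B. Complement (TSGYCGTGTTDACSBGCSSGATTRG), then reverse for 5'→3'.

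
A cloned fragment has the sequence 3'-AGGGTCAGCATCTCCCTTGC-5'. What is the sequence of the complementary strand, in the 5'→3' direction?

The strand is given 3'→5', so its complement runs 5'→3' in the same left-to-right order: pair each base A↔T, G↔C.

5'-TCCCAGTCGTAGAGGGAACG-3'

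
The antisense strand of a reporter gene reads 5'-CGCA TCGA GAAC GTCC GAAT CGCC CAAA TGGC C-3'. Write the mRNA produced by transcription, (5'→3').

The mRNA has the sequence of the coding strand (reverse complement of the template) with T→U. Reverse complement of CGCATCGAGAACGTCCGAATCGCCCAAATGGCC is GGCCATTTGGGCGATTCGGACGTTCTCGATGCG; then T→U.

5'-GGCCAUUUGGGCGAUUCGGACGUUCUCGAUGCG-3'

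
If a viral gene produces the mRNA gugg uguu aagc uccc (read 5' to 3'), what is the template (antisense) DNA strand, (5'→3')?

5'-GGGAGCTTAACACCAC-3'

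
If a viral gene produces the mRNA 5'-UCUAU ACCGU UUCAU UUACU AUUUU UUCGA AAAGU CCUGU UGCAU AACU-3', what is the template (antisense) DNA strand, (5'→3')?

Replace U with T to get the coding DNA strand: TCTATACCGTTTCATTTACTATTTTTTCGAAAAGTCCTGTTGCATAACT. The template strand is its reverse complement (complement AGATATGGCAAAGTAAATGATAAAAAAGCTTTTCAGGACAACGTATTGA, then reverse).

5'-AGTTATGCAACAGGACTTTTCGAAAAAATAGTAAATGAAACGGTATAGA-3'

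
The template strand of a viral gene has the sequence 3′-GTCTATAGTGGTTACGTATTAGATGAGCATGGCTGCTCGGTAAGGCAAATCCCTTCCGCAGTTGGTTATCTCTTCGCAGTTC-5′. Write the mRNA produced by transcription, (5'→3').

5′-CAGAUAUCACCAAUGCAUAAUCUACUCGUACCGACGAGCCAUUCCGUUUAGGGAAGGCGUCAACCAAUAGAGAAGCGUCAAG-3′

Reading the template 3'→5' as shown, RNA polymerase pairs each base (A→U, T→A, G↔C) to build mRNA 5'→3' directly.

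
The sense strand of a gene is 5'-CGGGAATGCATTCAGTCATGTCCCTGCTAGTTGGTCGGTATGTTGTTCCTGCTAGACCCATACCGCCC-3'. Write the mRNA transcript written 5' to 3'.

The mRNA is synthesized from the template strand, so it matches the coding strand with T replaced by U.

5′-CGGGAAUGCAUUCAGUCAUGUCCCUGCUAGUUGGUCGGUAUGUUGUUCCUGCUAGACCCAUACCGCCC-3′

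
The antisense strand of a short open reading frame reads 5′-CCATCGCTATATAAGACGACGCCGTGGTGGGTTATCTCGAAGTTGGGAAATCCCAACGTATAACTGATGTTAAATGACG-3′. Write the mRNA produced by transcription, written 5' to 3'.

5'-CGUCAUUUAACAUCAGUUAUACGUUGGGAUUUCCCAACUUCGAGAUAACCCACCACGGCGUCGUCUUAUAUAGCGAUGG-3'

The mRNA has the sequence of the coding strand (reverse complement of the template) with T→U. Reverse complement of CCATCGCTATATAAGACGACGCCGTGGTGGGTTATCTCGAAGTTGGGAAATCCCAACGTATAACTGATGTTAAATGACG is CGTCATTTAACATCAGTTATACGTTGGGATTTCCCAACTTCGAGATAACCCACCACGGCGTCGTCTTATATAGCGATGG; then T→U.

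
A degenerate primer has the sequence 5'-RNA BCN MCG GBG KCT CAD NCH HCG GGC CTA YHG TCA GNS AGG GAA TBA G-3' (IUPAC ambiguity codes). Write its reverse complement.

Standard pairs A↔T, G↔C; ambiguity codes pair R↔Y, M↔K, S↔S, B↔V, D↔H, N↔N. Complement (YNTVGNKGCCVCMGAGTHNGDDGCCCGGATRDCAGTCNSTCCCTTAVTC), then reverse for 5'→3'.

5'-CTVATTCCCTSNCTGACDRTAGGCCCGDDGNHTGAGMCVCCGKNGVTNY-3'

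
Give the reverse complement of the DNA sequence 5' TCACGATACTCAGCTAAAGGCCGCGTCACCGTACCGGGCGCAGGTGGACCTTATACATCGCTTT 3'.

Reading the sequence 3'→5' and pairing each base (A↔T, G↔C) gives the reverse complement directly.

5′-AAAGCGATGTATAAGGTCCACCTGCGCCCGGTACGGTGACGCGGCCTTTAGCTGAGTATCGTGA-3′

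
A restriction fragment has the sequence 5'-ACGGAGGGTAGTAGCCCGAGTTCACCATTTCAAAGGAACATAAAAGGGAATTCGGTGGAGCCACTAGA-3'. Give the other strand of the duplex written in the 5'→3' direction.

The complement of ACGGAGGGTAGTAGCCCGAGTTCACCATTTCAAAGGAACATAAAAGGGAATTCGGTGGAGCCACTAGA is TGCCTCCCATCATCGGGCTCAAGTGGTAAAGTTTCCTTGTATTTTCCCTTAAGCCACCTCGGTGATCT (A↔T, G↔C). DNA strands are antiparallel, so the complementary strand runs 3'→5'; reversing gives the 5'→3' form.

5′-TCTAGTGGCTCCACCGAATTCCCTTTTATGTTCCTTTGAAATGGTGAACTCGGGCTACTACCCTCCGT-3′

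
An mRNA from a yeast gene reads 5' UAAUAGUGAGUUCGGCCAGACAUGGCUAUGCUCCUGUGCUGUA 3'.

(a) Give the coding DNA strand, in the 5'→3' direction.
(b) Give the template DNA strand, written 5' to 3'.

(a) 5'-TAATAGTGAGTTCGGCCAGACATGGCTATGCTCCTGTGCTGTA-3'
(b) 5'-TACAGCACAGGAGCATAGCCATGTCTGGCCGAACTCACTATTA-3'

(a) The coding strand matches the mRNA with U→T.
(b) The template strand is the reverse complement of the coding strand.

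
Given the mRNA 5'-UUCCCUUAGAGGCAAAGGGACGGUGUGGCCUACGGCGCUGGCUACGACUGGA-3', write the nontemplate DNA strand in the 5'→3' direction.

5'-TTCCCTTAGAGGCAAAGGGACGGTGTGGCCTACGGCGCTGGCTACGACTGGA-3'

The coding DNA strand has the same 5'→3' sequence as the mRNA with U replaced by T.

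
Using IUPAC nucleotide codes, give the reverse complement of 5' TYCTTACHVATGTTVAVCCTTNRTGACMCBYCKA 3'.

5'-TMGRVGKGTCAYNAAGGBTBAACATBDGTAAGRA-3'

Standard pairs A↔T, G↔C; ambiguity codes pair R↔Y, M↔K, B↔V, H↔D, N↔N. Complement (ARGAATGDBTACAABTBGGAANYACTGKGVRGMT), then reverse for 5'→3'.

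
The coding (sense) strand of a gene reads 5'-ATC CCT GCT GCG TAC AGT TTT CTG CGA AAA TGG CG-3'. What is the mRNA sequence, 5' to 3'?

mRNA has the coding-strand sequence with U in place of T.

5′-AUCCCUGCUGCGUACAGUUUUCUGCGAAAAUGGCG-3′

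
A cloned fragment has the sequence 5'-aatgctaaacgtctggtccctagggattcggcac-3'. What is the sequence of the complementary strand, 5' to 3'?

5'-GTGCCGAATCCCTAGGGACCAGACGTTTAGCATT-3'

Pairing A↔T and G↔C gives TTACGATTTGCAGACCAGGGATCCCTAAGCCGTG, running 3'→5'. Reverse for the 5'→3' convention.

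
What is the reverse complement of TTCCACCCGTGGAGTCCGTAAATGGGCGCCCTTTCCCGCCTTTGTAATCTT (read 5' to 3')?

5'-AAGATTACAAAGGCGGGAAAGGGCGCCCATTTACGGACTCCACGGGTGGAA-3'

Reading the sequence 3'→5' and pairing each base (A↔T, G↔C) gives the reverse complement directly.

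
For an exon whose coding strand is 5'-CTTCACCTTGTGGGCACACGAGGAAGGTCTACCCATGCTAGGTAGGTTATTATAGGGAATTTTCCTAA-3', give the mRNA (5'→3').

The mRNA is synthesized from the template strand, so it matches the coding strand with T replaced by U.

5'-CUUCACCUUGUGGGCACACGAGGAAGGUCUACCCAUGCUAGGUAGGUUAUUAUAGGGAAUUUUCCUAA-3'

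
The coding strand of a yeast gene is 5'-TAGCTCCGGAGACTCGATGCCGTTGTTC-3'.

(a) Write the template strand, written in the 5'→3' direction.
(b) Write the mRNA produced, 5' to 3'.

(a) The template strand is the reverse complement of the coding strand: complement ATCGAGGCCTCTGAGCTACGGCAACAAG, then reverse.
(b) mRNA matches the coding strand with T→U.

(a) 5'-GAACAACGGCATCGAGTCTCCGGAGCTA-3'
(b) 5'-UAGCUCCGGAGACUCGAUGCCGUUGUUC-3'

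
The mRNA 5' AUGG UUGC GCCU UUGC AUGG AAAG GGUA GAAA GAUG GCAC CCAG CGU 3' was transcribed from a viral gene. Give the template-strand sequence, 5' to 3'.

Replace U with T to get the coding DNA strand: ATGGTTGCGCCTTTGCATGGAAAGGGTAGAAAGATGGCACCCAGCGT. The template strand is its reverse complement (complement TACCAACGCGGAAACGTACCTTTCCCATCTTTCTACCGTGGGTCGCA, then reverse).

5′-ACGCTGGGTGCCATCTTTCTACCCTTTCCATGCAAAGGCGCAACCAT-3′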